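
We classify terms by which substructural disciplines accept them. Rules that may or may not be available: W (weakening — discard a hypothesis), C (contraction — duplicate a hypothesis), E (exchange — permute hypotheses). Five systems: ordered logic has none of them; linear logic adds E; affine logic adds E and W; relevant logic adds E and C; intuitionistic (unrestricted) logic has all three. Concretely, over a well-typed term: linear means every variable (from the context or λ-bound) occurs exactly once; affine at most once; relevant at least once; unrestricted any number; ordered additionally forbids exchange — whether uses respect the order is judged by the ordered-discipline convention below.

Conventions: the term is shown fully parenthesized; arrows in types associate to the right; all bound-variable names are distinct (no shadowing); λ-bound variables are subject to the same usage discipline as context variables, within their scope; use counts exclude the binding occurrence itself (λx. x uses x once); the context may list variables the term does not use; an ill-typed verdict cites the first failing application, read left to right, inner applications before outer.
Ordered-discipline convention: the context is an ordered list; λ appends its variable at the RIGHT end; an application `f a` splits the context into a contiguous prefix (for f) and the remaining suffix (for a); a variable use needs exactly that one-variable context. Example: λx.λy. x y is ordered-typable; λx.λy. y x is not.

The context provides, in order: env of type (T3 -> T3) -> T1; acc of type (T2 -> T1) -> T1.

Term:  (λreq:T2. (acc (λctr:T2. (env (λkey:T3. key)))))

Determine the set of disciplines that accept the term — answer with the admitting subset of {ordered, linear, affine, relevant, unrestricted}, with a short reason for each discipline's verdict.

admitted by: affine, unrestricted
counts: env ×1; acc ×1; req (bound) ×0; ctr (bound) ×0; key (bound) ×1
left-to-right use order: acc, env, key
typing: ✓ — T2 -> T1
ordered: ✗, needs weakening: req, ctr unused
linear: ✗, needs weakening: req, ctr unused
affine: ✓, env, acc, req, ctr, key: no repeats, contraction unneeded
relevant: ✗, needs weakening: req, ctr unused
unrestricted: ✓, well-typed at T2 -> T1; no restrictions here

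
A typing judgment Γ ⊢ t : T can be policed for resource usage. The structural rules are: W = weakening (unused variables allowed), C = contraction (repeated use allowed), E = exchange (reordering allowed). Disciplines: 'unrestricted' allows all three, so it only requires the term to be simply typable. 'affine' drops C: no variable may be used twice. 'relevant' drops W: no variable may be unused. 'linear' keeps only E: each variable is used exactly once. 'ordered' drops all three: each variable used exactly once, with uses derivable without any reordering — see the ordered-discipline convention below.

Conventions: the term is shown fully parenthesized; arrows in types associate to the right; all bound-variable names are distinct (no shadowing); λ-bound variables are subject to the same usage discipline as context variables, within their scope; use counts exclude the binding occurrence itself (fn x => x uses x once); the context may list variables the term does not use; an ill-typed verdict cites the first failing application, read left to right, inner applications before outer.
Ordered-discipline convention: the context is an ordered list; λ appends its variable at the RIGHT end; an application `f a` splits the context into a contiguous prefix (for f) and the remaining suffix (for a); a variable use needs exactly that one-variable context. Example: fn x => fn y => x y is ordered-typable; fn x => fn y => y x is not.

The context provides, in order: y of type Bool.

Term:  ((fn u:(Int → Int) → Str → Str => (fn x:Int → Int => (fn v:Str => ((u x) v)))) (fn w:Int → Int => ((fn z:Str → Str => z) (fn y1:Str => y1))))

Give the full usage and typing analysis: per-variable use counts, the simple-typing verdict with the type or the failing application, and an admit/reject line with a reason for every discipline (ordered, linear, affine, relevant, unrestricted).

variable uses: y=0, u (bound)=1, x (bound)=1, v (bound)=1, w (bound)=0, z (bound)=1, y1 (bound)=1
left-to-right use order: u, x, v, z, y1
typing: well-typed at (Int → Int) → Str → Str
ordered: ✗, y, w never used (weakening)
linear: ✗, y, w never used (weakening)
affine: ✓, none of y, u, x, v, w, z, y1 used more than once
relevant: ✗, y, w never used (weakening)
unrestricted: ✓, well-typed at (Int → Int) → Str → Str; no restrictions here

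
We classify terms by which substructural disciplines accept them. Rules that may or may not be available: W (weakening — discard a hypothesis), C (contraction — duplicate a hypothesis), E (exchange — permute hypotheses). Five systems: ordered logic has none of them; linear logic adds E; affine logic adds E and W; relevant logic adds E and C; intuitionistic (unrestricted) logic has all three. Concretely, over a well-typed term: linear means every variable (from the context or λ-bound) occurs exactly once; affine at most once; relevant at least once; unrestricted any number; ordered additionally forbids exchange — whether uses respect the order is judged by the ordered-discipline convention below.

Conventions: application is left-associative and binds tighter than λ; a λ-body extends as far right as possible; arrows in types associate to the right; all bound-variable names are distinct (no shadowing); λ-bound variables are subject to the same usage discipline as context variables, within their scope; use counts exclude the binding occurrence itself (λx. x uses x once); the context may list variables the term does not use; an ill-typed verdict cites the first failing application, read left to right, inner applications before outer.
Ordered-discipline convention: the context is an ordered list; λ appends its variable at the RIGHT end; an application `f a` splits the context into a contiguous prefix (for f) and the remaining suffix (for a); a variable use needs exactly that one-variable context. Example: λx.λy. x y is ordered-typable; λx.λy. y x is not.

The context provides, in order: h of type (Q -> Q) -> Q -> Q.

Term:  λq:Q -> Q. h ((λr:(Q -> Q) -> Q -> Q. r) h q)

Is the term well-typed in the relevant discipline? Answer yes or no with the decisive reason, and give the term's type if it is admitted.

yes — at least one use each (h, q, r); term : (Q -> Q) -> Q -> Q
variable uses: h: 2, q (λ-bound): 1, r (λ-bound): 1
use order (left to right): h, r, h, q
typing: ✓ — (Q -> Q) -> Q -> Q
all disciplines: ordered ✗ · linear ✗ · affine ✗ · relevant ✓ · unrestricted ✓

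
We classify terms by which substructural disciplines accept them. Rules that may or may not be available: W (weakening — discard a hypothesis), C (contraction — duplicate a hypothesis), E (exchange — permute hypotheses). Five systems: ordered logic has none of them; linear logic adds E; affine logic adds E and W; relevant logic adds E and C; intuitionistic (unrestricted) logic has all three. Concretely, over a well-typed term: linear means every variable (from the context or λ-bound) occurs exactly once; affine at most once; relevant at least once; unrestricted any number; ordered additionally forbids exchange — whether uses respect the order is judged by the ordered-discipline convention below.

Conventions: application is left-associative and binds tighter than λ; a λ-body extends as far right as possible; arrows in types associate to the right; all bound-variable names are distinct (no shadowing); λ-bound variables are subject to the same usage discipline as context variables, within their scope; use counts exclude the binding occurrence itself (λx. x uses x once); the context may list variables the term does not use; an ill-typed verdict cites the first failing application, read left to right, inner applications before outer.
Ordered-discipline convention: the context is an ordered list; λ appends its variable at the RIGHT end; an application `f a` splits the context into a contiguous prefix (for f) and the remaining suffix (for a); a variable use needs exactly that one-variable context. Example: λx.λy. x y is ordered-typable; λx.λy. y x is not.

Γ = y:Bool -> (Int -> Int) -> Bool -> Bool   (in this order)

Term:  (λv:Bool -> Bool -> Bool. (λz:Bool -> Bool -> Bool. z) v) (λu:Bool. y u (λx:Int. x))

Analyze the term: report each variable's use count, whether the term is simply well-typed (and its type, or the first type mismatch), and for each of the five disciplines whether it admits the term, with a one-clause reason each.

counts: y: 1; v (bound): 1; z (bound): 1; u (bound): 1; x (bound): 1
use order (left to right): z, v, y, u, x
typing: the term checks, with type Bool -> Bool -> Bool
ordered: ✓ — y, v, z, u, x once each; derivable with no W/C/E
linear: ✓ — each of y, v, z, u, x used exactly once
affine: ✓ — at most one use each (y, v, z, u, x)
relevant: ✓ — none of y, v, z, u, x goes unused
unrestricted: ✓ — typability at Bool -> Bool -> Bool is all that's needed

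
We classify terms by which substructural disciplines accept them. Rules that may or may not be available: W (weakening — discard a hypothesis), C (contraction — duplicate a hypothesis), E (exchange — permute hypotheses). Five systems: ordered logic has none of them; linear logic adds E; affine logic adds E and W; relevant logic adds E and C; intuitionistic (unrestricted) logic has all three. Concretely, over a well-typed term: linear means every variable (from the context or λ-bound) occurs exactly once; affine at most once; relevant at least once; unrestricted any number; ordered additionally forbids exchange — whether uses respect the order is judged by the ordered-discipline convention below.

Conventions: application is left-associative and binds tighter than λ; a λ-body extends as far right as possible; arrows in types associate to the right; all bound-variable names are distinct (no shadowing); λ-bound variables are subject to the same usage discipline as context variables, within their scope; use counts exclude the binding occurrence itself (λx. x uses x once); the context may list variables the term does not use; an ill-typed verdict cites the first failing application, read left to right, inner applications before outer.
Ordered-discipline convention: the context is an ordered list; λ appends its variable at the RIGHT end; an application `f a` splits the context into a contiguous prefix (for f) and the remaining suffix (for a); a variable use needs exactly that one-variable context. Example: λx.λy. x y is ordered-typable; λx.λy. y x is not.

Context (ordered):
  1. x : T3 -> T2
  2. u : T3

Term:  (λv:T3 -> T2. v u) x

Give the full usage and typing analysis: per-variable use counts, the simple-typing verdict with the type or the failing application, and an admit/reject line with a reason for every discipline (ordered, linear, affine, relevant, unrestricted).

use counts: x=1; u=1; v (bound)=1
left-to-right use order: v, u, x
typing: well-typed at T2
ordered ✗ (needs exchange: uses follow v, u, x)
linear ✓ (single use per variable (x, u, v))
affine ✓ (x, u, v: no repeats, contraction unneeded)
relevant ✓ (every one of x, u, v appears)
unrestricted ✓ (simply typable at T2; W, C, E all held)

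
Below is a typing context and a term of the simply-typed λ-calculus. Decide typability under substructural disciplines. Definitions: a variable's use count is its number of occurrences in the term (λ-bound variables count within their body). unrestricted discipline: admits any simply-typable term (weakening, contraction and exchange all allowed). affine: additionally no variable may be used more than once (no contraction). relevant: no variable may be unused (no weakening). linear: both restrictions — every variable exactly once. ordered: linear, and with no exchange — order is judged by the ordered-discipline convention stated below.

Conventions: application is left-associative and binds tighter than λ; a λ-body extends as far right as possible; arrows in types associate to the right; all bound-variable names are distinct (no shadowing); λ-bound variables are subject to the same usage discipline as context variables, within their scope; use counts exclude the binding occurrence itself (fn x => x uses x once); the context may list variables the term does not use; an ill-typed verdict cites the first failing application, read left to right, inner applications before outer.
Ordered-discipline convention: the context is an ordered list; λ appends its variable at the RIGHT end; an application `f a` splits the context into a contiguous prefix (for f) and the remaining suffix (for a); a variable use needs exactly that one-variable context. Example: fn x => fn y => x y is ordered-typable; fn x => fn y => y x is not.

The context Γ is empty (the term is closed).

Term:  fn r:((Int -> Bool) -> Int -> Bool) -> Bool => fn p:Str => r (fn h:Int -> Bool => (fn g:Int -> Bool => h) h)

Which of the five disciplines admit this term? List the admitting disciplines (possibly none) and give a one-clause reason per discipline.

admitted by: unrestricted
usage: r (bound): 1×, p (bound): 0×, h (bound): 2×, g (bound): 0×
left-to-right use order: r, h, h
typing: the term checks, with type (((Int -> Bool) -> Int -> Bool) -> Bool) -> Str -> Bool
ordered: ✗, uses contraction: h ×2; p, g never used (weakening)
linear: ✗, uses contraction: h ×2; p, g never used (weakening)
affine: ✗, uses contraction: h ×2
relevant: ✗, p, g never used (weakening)
unrestricted: ✓, simply typable at (((Int -> Bool) -> Int -> Bool) -> Bool) -> Str -> Bool; W, C, E all held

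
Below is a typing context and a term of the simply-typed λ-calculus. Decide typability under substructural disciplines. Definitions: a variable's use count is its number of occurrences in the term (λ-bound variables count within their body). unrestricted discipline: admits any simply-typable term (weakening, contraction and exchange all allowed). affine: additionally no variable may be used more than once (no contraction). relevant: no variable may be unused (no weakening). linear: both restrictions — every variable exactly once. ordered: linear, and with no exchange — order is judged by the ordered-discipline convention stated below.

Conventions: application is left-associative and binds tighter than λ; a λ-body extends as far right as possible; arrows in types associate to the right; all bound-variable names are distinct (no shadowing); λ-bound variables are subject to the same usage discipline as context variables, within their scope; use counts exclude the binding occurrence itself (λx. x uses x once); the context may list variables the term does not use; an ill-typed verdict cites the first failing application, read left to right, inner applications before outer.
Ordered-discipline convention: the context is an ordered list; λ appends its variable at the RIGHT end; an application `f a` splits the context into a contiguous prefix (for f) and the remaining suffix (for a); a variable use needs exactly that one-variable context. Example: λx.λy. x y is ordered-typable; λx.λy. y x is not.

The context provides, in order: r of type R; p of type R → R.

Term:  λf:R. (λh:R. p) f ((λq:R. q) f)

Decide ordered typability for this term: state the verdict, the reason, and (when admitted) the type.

no — f ×2 used more than once (contraction); r, h never used (weakening)
usage: r ×0; p ×1; f [bound] ×2; h [bound] ×0; q [bound] ×1
order of uses: p, f, q, f
typing: well-typed — term : R → R
across the five disciplines: ordered ✗ · linear ✗ · affine ✗ · relevant ✗ · unrestricted ✓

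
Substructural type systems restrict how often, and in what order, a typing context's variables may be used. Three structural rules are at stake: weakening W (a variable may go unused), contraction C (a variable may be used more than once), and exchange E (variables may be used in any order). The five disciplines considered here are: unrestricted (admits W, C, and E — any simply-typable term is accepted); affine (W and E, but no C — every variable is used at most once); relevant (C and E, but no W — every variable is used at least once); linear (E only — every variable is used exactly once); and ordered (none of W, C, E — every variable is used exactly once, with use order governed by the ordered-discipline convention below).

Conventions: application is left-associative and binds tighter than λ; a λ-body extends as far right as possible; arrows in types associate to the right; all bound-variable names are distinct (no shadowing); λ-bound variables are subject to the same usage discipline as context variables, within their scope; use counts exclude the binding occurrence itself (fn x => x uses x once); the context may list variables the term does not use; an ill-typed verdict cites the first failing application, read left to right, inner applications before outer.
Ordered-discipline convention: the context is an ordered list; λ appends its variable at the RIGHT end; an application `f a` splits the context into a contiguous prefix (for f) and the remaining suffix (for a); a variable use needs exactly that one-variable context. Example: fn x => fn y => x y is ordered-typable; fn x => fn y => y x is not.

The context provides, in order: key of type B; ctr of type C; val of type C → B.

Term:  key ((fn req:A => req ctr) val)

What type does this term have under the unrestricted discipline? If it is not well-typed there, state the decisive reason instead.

not well-typed under unrestricted — not simply typable
usage: key=1; ctr=1; val=1; req (bound)=1
use order (left to right): key, req, ctr, val
typing: ill-typed: non-function type A applied to an argument
all disciplines: ordered ✗, linear ✗, affine ✗, relevant ✗, unrestricted ✗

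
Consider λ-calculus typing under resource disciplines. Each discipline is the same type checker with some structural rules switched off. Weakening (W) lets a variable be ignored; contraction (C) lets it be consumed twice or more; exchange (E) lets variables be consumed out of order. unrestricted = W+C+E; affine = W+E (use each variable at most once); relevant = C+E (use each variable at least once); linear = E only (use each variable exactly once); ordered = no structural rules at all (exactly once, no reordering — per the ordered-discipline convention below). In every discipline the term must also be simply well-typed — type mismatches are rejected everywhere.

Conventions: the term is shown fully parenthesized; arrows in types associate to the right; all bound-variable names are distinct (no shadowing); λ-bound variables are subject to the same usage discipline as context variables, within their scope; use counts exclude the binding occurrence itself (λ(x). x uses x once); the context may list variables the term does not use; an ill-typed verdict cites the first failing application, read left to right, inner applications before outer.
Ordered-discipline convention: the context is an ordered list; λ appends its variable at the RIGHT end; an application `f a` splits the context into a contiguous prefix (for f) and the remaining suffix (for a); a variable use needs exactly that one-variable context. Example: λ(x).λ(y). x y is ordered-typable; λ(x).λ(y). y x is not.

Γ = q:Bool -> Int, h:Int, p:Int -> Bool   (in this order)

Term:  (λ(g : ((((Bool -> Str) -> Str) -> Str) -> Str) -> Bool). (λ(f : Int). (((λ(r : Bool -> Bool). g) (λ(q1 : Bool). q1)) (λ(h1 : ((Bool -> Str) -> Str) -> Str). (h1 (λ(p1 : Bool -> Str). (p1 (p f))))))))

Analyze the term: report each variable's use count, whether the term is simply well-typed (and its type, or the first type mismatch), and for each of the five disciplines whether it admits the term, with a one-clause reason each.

variable uses: q: 0×, h: 0×, p: 1×, g (λ-bound): 1×, f (λ-bound): 1×, r (λ-bound): 0×, q1 (λ-bound): 1×, h1 (λ-bound): 1×, p1 (λ-bound): 1×
left-to-right use order: g, q1, h1, p1, p, f
typing: the term checks, with type (((((Bool -> Str) -> Str) -> Str) -> Str) -> Bool) -> Int -> Bool
ordered: ✗ — unused: q, h, r — weakening required
linear: ✗ — unused: q, h, r — weakening required
affine: ✓ — none of q, h, p, g, f, r, q1, h1, p1 used more than once
relevant: ✗ — unused: q, h, r — weakening required
unrestricted: ✓ — well-typed at (((((Bool -> Str) -> Str) -> Str) -> Str) -> Bool) -> Int -> Bool; no restrictions here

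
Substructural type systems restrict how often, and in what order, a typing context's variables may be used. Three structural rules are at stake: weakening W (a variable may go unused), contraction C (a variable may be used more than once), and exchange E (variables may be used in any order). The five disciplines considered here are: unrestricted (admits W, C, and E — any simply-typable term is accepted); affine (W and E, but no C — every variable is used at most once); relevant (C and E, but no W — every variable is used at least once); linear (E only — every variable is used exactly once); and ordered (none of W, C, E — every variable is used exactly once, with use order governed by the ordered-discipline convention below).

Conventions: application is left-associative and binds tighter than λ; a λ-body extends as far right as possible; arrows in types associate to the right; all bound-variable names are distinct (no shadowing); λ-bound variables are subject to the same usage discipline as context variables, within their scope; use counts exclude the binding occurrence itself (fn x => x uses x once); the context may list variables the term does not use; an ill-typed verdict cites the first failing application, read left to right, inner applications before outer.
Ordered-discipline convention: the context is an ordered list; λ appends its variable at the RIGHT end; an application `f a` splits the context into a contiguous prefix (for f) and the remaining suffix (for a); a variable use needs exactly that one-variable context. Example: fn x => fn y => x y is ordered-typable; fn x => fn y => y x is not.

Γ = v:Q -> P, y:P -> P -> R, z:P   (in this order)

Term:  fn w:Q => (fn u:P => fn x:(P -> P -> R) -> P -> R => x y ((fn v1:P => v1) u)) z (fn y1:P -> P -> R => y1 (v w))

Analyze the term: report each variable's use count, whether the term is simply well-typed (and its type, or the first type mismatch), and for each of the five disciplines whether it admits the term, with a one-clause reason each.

counts: v: 1×; y: 1×; z: 1×; w [bound]: 1×; u [bound]: 1×; x [bound]: 1×; v1 [bound]: 1×; y1 [bound]: 1×
order of uses: x, y, v1, u, z, y1, v, w
typing: well-typed — term : Q -> R
ordered: ✗, no contiguous prefix/suffix split fits x, y, v1, u, z, y1, v, w
linear: ✓, each of v, y, z, w, u, x, v1, y1 used exactly once
affine: ✓, none of v, y, z, w, u, x, v1, y1 used more than once
relevant: ✓, every one of v, y, z, w, u, x, v1, y1 appears
unrestricted: ✓, well-typed at Q -> R; no restrictions here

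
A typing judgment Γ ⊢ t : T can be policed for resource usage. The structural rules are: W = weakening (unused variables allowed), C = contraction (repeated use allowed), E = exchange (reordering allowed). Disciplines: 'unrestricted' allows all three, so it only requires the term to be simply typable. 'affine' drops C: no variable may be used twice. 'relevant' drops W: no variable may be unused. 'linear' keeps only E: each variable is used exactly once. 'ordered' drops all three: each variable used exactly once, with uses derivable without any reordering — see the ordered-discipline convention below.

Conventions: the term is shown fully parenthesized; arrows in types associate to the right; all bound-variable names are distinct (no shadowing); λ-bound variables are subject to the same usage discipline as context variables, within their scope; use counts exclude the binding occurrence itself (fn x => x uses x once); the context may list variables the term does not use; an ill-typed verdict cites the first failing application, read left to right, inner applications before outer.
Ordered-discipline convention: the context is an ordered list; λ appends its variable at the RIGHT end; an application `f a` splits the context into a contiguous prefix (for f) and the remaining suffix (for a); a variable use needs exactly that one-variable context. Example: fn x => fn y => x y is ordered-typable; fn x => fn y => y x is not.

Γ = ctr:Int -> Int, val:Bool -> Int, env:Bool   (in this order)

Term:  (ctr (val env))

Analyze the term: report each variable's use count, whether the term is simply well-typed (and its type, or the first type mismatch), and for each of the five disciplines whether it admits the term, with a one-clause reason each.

variable uses: ctr: 1; val: 1; env: 1
use order (left to right): ctr, val, env
typing: the term checks, with type Int
ordered ✓ (ctr, val, env once each; derivable with no W/C/E)
linear ✓ (each of ctr, val, env used exactly once)
affine ✓ (no duplicate uses among ctr, val, env)
relevant ✓ (at least one use each (ctr, val, env))
unrestricted ✓ (well-typed at Int; no restrictions here)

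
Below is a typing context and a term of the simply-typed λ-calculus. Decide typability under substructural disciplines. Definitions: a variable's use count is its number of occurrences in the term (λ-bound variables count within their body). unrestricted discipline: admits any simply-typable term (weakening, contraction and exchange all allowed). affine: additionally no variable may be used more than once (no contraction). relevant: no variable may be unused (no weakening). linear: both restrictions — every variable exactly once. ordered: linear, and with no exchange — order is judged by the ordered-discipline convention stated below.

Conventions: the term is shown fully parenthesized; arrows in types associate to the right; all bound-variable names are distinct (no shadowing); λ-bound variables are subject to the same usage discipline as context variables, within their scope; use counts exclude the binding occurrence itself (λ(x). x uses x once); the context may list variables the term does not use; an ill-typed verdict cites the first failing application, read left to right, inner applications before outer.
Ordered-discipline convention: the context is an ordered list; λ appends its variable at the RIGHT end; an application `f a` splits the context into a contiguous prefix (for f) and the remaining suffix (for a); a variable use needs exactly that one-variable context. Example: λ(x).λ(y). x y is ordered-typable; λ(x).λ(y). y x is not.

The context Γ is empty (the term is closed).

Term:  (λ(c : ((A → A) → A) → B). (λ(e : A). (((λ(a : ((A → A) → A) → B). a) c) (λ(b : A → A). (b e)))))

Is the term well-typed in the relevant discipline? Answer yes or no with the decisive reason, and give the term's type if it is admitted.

yes — at least one use each (c, e, a, b); term : (((A → A) → A) → B) → A → B
use counts: c (bound): 1×; e (bound): 1×; a (bound): 1×; b (bound): 1×
uses in reading order: a, c, b, e
typing: ✓ — (((A → A) → A) → B) → A → B
summary: ordered ✗ · linear ✓ · affine ✓ · relevant ✓ · unrestricted ✓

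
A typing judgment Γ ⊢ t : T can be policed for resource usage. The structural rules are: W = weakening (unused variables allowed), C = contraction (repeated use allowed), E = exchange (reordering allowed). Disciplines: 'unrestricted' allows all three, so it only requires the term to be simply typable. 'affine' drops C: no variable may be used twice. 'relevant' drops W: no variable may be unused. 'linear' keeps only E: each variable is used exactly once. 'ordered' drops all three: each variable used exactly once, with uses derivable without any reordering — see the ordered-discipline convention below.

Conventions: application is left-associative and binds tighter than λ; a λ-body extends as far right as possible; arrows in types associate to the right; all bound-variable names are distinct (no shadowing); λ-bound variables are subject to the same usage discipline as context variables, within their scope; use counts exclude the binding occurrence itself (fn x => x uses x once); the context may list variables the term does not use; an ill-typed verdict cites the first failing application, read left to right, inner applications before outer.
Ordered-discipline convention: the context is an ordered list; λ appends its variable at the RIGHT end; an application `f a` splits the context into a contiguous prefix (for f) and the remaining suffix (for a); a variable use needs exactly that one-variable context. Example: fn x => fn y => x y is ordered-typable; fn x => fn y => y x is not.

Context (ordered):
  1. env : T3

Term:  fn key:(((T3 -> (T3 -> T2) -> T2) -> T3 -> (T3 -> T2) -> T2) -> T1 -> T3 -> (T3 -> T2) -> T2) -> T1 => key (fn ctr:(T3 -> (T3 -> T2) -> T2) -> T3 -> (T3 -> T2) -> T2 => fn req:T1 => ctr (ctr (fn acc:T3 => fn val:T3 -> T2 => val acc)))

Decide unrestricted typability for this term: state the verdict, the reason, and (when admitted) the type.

yes — type-checks (((((T3 -> (T3 -> T2) -> T2) -> T3 -> (T3 -> T2) -> T2) -> T1 -> T3 -> (T3 -> T2) -> T2) -> T1) -> T1) and nothing is barred; term : ((((T3 -> (T3 -> T2) -> T2) -> T3 -> (T3 -> T2) -> T2) -> T1 -> T3 -> (T3 -> T2) -> T2) -> T1) -> T1
use counts: env: 0×; key [bound]: 1×; ctr [bound]: 2×; req [bound]: 0×; acc [bound]: 1×; val [bound]: 1×
order of uses: key, ctr, ctr, val, acc
typing: ✓ — ((((T3 -> (T3 -> T2) -> T2) -> T3 -> (T3 -> T2) -> T2) -> T1 -> T3 -> (T3 -> T2) -> T2) -> T1) -> T1
across the five disciplines: ordered ✗ · linear ✗ · affine ✗ · relevant ✗ · unrestricted ✓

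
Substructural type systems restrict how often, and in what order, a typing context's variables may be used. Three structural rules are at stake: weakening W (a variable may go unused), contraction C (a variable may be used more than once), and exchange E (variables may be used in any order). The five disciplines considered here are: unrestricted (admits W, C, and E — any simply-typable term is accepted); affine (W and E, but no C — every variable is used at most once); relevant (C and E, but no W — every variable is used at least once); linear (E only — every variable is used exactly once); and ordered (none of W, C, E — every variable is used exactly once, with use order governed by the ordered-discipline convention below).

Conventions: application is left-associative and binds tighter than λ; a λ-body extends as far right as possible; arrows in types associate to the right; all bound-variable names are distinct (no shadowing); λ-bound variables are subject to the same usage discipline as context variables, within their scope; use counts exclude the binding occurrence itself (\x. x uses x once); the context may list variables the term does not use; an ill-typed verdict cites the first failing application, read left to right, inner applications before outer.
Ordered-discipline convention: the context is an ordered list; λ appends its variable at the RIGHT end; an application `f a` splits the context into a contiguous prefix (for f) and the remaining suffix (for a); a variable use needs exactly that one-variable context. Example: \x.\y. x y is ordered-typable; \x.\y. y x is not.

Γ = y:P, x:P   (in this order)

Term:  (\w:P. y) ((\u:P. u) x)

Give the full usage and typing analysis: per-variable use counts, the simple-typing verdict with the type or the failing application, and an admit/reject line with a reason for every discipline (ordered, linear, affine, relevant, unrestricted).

usage: y: 1×, x: 1×, w [bound]: 0×, u [bound]: 1×
use order (left to right): y, u, x
typing: well-typed at P
ordered: ✗, w left unused
linear: ✗, w left unused
affine: ✓, none of y, x, w, u used more than once
relevant: ✗, w left unused
unrestricted: ✓, type-checks (P) and nothing is barred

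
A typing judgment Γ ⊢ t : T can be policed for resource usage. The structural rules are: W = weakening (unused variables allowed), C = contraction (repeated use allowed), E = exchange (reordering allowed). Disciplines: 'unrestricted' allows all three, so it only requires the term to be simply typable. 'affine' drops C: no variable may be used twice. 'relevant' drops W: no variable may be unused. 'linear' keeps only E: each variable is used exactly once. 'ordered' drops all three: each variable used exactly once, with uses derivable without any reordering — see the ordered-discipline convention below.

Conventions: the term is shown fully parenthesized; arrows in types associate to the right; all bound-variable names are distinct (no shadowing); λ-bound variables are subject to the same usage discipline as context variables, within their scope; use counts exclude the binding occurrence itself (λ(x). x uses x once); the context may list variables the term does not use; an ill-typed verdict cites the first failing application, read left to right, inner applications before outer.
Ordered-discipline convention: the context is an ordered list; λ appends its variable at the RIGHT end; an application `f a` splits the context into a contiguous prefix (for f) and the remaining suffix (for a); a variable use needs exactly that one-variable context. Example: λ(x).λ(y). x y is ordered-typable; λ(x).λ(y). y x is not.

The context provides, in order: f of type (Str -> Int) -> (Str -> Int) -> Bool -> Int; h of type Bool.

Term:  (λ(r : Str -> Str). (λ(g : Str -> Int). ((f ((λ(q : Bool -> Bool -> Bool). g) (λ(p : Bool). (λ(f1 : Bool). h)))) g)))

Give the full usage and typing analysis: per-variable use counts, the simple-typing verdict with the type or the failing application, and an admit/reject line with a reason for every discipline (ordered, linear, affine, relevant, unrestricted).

counts: f=1, h=1, r (bound)=0, g (bound)=2, q (bound)=0, p (bound)=0, f1 (bound)=0
left-to-right use order: f, g, h, g
typing: ✓ — (Str -> Str) -> (Str -> Int) -> Bool -> Int
ordered: ✗ — needs contraction — g ×2; r, q, p, f1 left unused
linear: ✗ — needs contraction — g ×2; r, q, p, f1 left unused
affine: ✗ — needs contraction — g ×2
relevant: ✗ — r, q, p, f1 left unused
unrestricted: ✓ — simply typable at (Str -> Str) -> (Str -> Int) -> Bool -> Int; W, C, E all held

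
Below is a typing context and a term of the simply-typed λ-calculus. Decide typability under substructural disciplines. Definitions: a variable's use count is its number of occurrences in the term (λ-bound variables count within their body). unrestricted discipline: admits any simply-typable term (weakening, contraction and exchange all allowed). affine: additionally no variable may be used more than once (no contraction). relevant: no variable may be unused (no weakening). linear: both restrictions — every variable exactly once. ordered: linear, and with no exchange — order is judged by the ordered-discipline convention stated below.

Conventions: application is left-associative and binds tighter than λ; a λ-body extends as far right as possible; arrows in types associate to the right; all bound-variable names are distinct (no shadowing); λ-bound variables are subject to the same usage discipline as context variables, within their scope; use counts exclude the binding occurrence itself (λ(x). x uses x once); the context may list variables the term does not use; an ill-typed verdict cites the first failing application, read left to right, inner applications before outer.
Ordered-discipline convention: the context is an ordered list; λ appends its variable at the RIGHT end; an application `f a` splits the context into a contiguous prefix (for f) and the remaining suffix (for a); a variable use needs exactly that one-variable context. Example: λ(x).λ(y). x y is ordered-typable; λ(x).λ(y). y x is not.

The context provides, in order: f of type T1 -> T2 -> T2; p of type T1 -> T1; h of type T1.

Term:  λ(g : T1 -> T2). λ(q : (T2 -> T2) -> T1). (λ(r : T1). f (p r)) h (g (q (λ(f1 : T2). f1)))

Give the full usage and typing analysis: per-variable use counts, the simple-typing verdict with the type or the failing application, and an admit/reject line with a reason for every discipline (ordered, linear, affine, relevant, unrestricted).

usage: f: 1, p: 1, h: 1, g [bound]: 1, q [bound]: 1, r [bound]: 1, f1 [bound]: 1
order of uses: f, p, r, h, g, q, f1
typing: the term checks, with type (T1 -> T2) -> ((T2 -> T2) -> T1) -> T2
ordered ✓ (one use each (f, p, h, g, q, r, f1); ordered split holds)
linear ✓ (single use per variable (f, p, h, g, q, r, f1))
affine ✓ (no duplicate uses among f, p, h, g, q, r, f1)
relevant ✓ (f, p, h, g, q, r, f1: all used, weakening unneeded)
unrestricted ✓ (simply typable at (T1 -> T2) -> ((T2 -> T2) -> T1) -> T2; W, C, E all held)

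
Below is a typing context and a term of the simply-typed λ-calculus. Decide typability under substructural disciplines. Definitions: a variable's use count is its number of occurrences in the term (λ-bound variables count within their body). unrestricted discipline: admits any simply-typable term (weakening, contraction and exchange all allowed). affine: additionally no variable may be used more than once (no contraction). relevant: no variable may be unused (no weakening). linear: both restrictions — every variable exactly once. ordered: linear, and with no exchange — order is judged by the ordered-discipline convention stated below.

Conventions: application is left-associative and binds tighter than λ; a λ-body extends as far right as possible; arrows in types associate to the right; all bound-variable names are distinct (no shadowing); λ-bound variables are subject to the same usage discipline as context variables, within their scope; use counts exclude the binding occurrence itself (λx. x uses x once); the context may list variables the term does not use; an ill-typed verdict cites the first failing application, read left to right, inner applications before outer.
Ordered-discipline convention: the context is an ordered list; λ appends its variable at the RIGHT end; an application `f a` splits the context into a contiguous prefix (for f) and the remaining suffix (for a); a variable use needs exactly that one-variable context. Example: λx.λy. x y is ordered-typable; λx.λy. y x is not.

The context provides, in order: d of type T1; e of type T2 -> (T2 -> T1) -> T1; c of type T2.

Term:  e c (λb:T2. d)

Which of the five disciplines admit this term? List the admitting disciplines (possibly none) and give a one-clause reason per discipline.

admitted in: affine, unrestricted
variable uses: d ×1; e ×1; c ×1; b (λ-bound) ×0
order of uses: e, c, d
typing: the term checks, with type T1
ordered: ✗ — b left unused
linear: ✗ — b left unused
affine: ✓ — none of d, e, c, b used more than once
relevant: ✗ — b left unused
unrestricted: ✓ — typability at T1 is all that's needed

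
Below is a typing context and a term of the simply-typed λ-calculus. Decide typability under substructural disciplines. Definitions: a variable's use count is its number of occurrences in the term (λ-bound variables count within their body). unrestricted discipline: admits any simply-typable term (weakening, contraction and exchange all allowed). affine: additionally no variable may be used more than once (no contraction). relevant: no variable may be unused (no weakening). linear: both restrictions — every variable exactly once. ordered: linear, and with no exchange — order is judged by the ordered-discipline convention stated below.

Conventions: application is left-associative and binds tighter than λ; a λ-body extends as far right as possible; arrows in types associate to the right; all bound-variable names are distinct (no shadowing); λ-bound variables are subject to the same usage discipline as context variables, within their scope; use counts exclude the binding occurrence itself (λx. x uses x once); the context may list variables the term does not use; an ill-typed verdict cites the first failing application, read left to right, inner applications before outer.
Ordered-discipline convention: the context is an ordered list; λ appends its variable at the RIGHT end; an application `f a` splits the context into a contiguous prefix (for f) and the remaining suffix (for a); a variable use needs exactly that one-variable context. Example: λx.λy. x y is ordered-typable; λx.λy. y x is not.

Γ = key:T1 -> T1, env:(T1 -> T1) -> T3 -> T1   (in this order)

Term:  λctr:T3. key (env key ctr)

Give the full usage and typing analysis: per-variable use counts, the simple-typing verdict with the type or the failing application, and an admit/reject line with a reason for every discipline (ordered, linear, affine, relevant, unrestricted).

use counts: key: 2; env: 1; ctr (λ-bound): 1
order of uses: key, env, key, ctr
typing: the term checks, with type T3 -> T1
ordered ✗ (repeated use of key ×2)
linear ✗ (repeated use of key ×2)
affine ✗ (repeated use of key ×2)
relevant ✓ (key, env, ctr: all used, weakening unneeded)
unrestricted ✓ (type-checks (T3 -> T1) and nothing is barred)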